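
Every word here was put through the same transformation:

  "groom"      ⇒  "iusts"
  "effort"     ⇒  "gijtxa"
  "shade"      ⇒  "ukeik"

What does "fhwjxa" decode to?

desert

In groom: g→i is +2, r→u is +3, o→s is +4, o→t is +5 — the shift increases by 1 each position. The shift increases by 1 at each position, starting from +2: 2, 3, 4, ….
Undoing it on fhwjxa: f−2=d, h−3=e, w−4=s, j−5=e, x−6=r, a−7=t.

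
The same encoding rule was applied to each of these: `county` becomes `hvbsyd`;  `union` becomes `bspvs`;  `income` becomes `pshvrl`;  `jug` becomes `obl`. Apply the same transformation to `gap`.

lhu

Two shifts are in play — +7 for a/e/i/o/u, +5 for every other letter.
On gap: g(cons)+5=l, a(vowel)+7=h, p(cons)+5=u.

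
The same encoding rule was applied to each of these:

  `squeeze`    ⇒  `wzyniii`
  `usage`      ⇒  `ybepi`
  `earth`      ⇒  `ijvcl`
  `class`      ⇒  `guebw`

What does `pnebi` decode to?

Shifts by position in squeeze: pos 0: s→w (+4), pos 1: q→z (+9), pos 2: u→y (+4), pos 3: e→n (+9) — repeating every 2. The shifts repeat in a cycle of length 2: positions 0,1,… shift by +4, +9, then the pattern repeats.
Undoing it on pnebi: p−4=l, n−9=e, e−4=a, b−9=s, i−4=e.

lease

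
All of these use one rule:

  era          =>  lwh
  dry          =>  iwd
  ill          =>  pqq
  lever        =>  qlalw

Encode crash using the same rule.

Vowels shift forward by 7 and consonants shift forward by 5.
On crash: c(cons)+5=h, r(cons)+5=w, a(vowel)+7=h, s(cons)+5=x, h(cons)+5=m.

hwhxm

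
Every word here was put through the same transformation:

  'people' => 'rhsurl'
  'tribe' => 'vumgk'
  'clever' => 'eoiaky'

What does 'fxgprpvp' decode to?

In people: p→r is +2, e→h is +3, o→s is +4, p→u is +5 — the shift increases by 1 each position. Each letter shifts forward by (position + 2), i.e. 2, 3, 4, … — the shift grows by one for each successive letter.
Reversing it on fxgprpvp: f−2=d, x−3=u, g−4=c, p−5=k, r−6=l, p−7=i, v−8=n, p−9=g.

duckling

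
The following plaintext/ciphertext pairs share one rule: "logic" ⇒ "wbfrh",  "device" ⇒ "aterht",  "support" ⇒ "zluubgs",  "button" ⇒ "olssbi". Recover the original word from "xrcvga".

wizard

l(11)→w(22) and o(14)→b(1) fit y≡19x+21 (mod 26); the inverse of 19 mod 26 is 11. Treating letters as 0–25, the rule is x ↦ 19x + 21 (mod 26).
Undoing it on xrcvga: x(23)→11·(23−21)≡22=w; r(17)→11·(17−21)≡8=i; c(2)→11·(2−21)≡25=z; v(21)→11·(21−21)≡0=a; g(6)→11·(6−21)≡17=r; a(0)→11·(0−21)≡3=d (all mod 26).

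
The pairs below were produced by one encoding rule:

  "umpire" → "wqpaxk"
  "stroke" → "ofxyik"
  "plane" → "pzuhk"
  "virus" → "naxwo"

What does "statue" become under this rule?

ofufwk

u(20)→w(22) and m(12)→q(16) fit y≡17x+20 (mod 26); the inverse of 17 mod 26 is 23. Each letter's alphabet position (a=0..z=25) is mapped through 17·x+20 mod 26 — an affine cipher.
On statue: s(18)→17·18+20≡14=o; t(19)→17·19+20≡5=f; a(0)→17·0+20≡20=u; t(19)→17·19+20≡5=f; u(20)→17·20+20≡22=w; e(4)→17·4+20≡10=k (all mod 26).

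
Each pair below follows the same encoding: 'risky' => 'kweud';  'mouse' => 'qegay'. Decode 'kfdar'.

The output letters match the input read backwards, each shifted +12: risky reversed is yksir. Two steps: reverse the string, then apply a Caesar shift of +12.
Reversing it on kfdar: shift back: k−12=y, f−12=t, d−12=r, a−12=o, r−12=f → ytrof; then reverse → forty.

forty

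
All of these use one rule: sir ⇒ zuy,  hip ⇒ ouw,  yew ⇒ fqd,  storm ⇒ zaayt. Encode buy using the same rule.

The shift depends on letter class: consonant s→z is +7, but vowel i→u is +12. The rule splits by letter class: vowels +12, consonants +7.
On buy: b(cons)+7=i, u(vowel)+12=g, y(cons)+7=f.

igf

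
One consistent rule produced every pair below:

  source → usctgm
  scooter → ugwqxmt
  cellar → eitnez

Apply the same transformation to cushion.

eyajmwp

It's a Vigenère-style cipher with numeric key [2,4,8]: position i shifts by key[i mod 3].
On cushion: c+2=e, u+4=y, s+8=a, h+2=j, i+4=m, o+8=w, n+2=p.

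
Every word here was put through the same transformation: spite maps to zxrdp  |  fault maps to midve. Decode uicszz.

nation

Letter i (0-indexed) is shifted by i+7, so successive shifts are 7, 8, 9, ….
Decoding uicszz: u−7=n, i−8=a, c−9=t, s−10=i, z−11=o, z−12=n.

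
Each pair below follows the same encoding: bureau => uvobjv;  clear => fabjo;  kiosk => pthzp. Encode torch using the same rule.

khofi

Each letter's alphabet position (a=0..z=25) is mapped through 11·x+9 mod 26 — an affine cipher.
On torch: t(19)→11·19+9≡10=k; o(14)→11·14+9≡7=h; r(17)→11·17+9≡14=o; c(2)→11·2+9≡5=f; h(7)→11·7+9≡8=i (all mod 26).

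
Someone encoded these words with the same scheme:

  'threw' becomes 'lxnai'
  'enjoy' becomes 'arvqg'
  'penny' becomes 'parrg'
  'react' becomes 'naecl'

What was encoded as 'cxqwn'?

choir

t(19)→l(11) and h(7)→x(23) fit y≡25x+4 (mod 26); the inverse of 25 mod 26 is 25. Treating letters as 0–25, the rule is x ↦ 25x + 4 (mod 26).
Undoing it on cxqwn: c(2)→25·(2−4)≡2=c; x(23)→25·(23−4)≡7=h; q(16)→25·(16−4)≡14=o; w(22)→25·(22−4)≡8=i; n(13)→25·(13−4)≡17=r (all mod 26).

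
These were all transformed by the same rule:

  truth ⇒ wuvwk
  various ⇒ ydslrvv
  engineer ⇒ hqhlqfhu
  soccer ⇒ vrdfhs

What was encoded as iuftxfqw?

frequent

Shifts by position in truth: pos 0: t→w (+3), pos 1: r→u (+3), pos 2: u→v (+1), pos 3: t→w (+3), pos 4: h→k (+3) — repeating every 3. A repeating key of period 3 is used — shifts +3, +3, +1 over and over.
Reversing it on iuftxfqw: i−3=f, u−3=r, f−1=e, t−3=q, x−3=u, f−1=e, q−3=n, w−3=t.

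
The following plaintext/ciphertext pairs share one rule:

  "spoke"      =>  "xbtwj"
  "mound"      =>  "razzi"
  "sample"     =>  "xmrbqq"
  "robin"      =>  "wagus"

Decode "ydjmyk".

Shifts by position in spoke: pos 0: s→x (+5), pos 1: p→b (+12), pos 2: o→t (+5), pos 3: k→w (+12) — repeating every 2. The shifts repeat in a cycle of length 2: positions 0,1,… shift by +5, +12, then the pattern repeats.
Reversing it on ydjmyk: y−5=t, d−12=r, j−5=e, m−12=a, y−5=t, k−12=y.

treaty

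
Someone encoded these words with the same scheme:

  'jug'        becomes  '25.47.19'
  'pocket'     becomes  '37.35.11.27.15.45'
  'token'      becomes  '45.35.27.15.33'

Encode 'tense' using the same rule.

45.15.33.43.15

j(#10)→25 and u(#21)→47: differences scale by 2, so n = 2·pos + 5. The formula is n = 2×(alphabet index, a=1) + 5.
Applying it to tense: t=20→45, e=5→15, n=14→33, s=19→43, e=5→15.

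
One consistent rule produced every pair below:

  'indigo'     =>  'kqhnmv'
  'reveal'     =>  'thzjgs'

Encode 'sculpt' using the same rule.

Letter i (0-indexed) is shifted by i+2, so successive shifts are 2, 3, 4, ….
On sculpt: s+2=u, c+3=f, u+4=y, l+5=q, p+6=v, t+7=a.

ufyqva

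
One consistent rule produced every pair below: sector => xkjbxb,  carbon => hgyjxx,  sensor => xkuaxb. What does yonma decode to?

In sector: s→x is +5, e→k is +6, c→j is +7, t→b is +8 — the shift increases by 1 each position. The shift increases by 1 at each position, starting from +5: 5, 6, 7, ….
Decoding yonma: y−5=t, o−6=i, n−7=g, m−8=e, a−9=r.

tiger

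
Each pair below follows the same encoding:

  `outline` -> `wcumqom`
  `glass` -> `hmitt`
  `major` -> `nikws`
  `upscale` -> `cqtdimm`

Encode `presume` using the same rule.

qsmtcnm

The shift depends on letter class: consonant t→u is +1, but vowel o→w is +8. Two shifts are in play — +8 for a/e/i/o/u, +1 for every other letter.
For presume: p(cons)+1=q, r(cons)+1=s, e(vowel)+8=m, s(cons)+1=t, u(vowel)+8=c, m(cons)+1=n, e(vowel)+8=m.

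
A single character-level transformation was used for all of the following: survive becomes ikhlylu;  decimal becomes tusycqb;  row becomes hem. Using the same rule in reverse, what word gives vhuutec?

freedom

Compare letters: s→i is +16, u→k is +16, r→h is +16 — a constant shift. Each letter is shifted forward by 16 in the alphabet (a Caesar shift of +16).
Undoing it on vhuutec: v−16=f, h−16=r, u−16=e, u−16=e, t−16=d, e−16=o, c−16=m.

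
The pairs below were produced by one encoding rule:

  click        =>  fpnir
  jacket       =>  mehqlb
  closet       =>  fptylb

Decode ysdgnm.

voyage

Each letter shifts forward by (position + 3), i.e. 3, 4, 5, … — the shift grows by one for each successive letter.
Reversing it on ysdgnm: y−3=v, s−4=o, d−5=y, g−6=a, n−7=g, m−8=e.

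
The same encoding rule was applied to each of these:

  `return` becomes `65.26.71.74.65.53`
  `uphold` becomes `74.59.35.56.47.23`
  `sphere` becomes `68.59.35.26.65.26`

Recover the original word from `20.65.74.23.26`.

crude

The formula is n = 3×(alphabet index, a=1) + 11.
Decoding 20.65.74.23.26: 20→(20−11)÷3=3=c, 65→(65−11)÷3=18=r, 74→(74−11)÷3=21=u, 23→(23−11)÷3=4=d, 26→(26−11)÷3=5=e.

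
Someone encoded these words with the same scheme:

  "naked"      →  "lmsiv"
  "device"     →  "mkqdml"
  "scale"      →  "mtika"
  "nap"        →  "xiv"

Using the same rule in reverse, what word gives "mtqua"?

smile

Read the word backwards and shift each letter +8.
Undoing it on mtqua: shift back: m−8=e, t−8=l, q−8=i, u−8=m, a−8=s → elims; then reverse → smile.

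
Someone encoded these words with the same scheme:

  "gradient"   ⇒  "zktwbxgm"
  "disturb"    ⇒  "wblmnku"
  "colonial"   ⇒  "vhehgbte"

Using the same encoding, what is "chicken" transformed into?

Compare letters: g→z is +19, r→k is +19, a→t is +19 — a constant shift. This is a Caesar cipher with shift 19.
Applying it to chicken: c+19=v, h+19=a, i+19=b, c+19=v, k+19=d, e+19=x, n+19=g.

vabvdxg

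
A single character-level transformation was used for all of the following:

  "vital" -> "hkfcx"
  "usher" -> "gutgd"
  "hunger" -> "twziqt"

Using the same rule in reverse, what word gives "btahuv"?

Shifts by position in vital: pos 0: v→h (+12), pos 1: i→k (+2), pos 2: t→f (+12), pos 3: a→c (+2) — repeating every 2. It's a Vigenère-style cipher with numeric key [12,2]: position i shifts by key[i mod 2].
Undoing it on btahuv: b−12=p, t−2=r, a−12=o, h−2=f, u−12=i, v−2=t.

profit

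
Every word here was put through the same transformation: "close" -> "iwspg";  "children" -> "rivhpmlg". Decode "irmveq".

marine

Read the word backwards and shift each letter +4.
Undoing it on irmveq: shift back: i−4=e, r−4=n, m−4=i, v−4=r, e−4=a, q−4=m → eniram; then reverse → marine.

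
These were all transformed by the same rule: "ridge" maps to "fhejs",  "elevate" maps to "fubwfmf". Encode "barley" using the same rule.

Two steps: reverse the string, then apply a Caesar shift of +1.
Applying it to barley: reverse → yelrab; then shift: y+1=z, e+1=f, l+1=m, r+1=s, a+1=b, b+1=c.

zfmsbc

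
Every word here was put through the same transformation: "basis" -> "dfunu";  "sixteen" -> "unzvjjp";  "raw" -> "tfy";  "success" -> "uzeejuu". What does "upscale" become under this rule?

The shift depends on letter class: consonant b→d is +2, but vowel a→f is +5. Vowels shift forward by 5 and consonants shift forward by 2.
For upscale: u(vowel)+5=z, p(cons)+2=r, s(cons)+2=u, c(cons)+2=e, a(vowel)+5=f, l(cons)+2=n, e(vowel)+5=j.

zruefnj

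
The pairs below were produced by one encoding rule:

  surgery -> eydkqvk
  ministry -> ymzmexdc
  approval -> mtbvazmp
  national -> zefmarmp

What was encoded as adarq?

Shifts by position in surgery: pos 0: s→e (+12), pos 1: u→y (+4), pos 2: r→d (+12), pos 3: g→k (+4) — repeating every 2. It's a Vigenère-style cipher with numeric key [12,4]: position i shifts by key[i mod 2].
Reversing it on adarq: a−12=o, d−4=z, a−12=o, r−4=n, q−12=e.

ozone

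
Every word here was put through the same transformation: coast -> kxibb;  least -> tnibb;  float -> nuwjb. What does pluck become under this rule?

Shifts by position in coast: pos 0: c→k (+8), pos 1: o→x (+9), pos 2: a→i (+8), pos 3: s→b (+9) — repeating every 2. It's a Vigenère-style cipher with numeric key [8,9]: position i shifts by key[i mod 2].
Applying it to pluck: p+8=x, l+9=u, u+8=c, c+9=l, k+8=s.

xucls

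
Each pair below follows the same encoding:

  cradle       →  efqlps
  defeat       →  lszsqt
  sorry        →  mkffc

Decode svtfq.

This is an affine cipher: with a=0,…,z=25, each position x becomes (7x+16) mod 26.
Reversing it on svtfq: s(18)→15·(18−16)≡4=e; v(21)→15·(21−16)≡23=x; t(19)→15·(19−16)≡19=t; f(5)→15·(5−16)≡17=r; q(16)→15·(16−16)≡0=a (all mod 26).

extra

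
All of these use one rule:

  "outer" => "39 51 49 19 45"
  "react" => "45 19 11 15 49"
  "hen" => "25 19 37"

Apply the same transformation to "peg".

o(#15)→39 and u(#21)→51: differences scale by 2, so n = 2·pos + 9. With a=1..z=26, the number is 2·pos + 9.
On peg: p=16→41, e=5→19, g=7→23.

41 19 23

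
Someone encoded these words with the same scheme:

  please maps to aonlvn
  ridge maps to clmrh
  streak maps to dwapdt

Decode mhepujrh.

Shifts by position in please: pos 0: p→a (+11), pos 1: l→o (+3), pos 2: e→n (+9), pos 3: a→l (+11), pos 4: s→v (+3), pos 5: e→n (+9) — repeating every 3. The shifts repeat in a cycle of length 3: positions 0,1,… shift by +11, +3, +9, then the pattern repeats.
Decoding mhepujrh: m−11=b, h−3=e, e−9=v, p−11=e, u−3=r, j−9=a, r−11=g, h−3=e.

beverage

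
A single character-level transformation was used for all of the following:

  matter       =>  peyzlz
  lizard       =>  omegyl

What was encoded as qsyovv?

notion

Letter i (0-indexed) is shifted by i+3, so successive shifts are 3, 4, 5, ….
Decoding qsyovv: q−3=n, s−4=o, y−5=t, o−6=i, v−7=o, v−8=n.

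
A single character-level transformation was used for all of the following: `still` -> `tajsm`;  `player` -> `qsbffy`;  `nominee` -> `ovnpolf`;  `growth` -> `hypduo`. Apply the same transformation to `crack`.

dybjl

Shifts by position in still: pos 0: s→t (+1), pos 1: t→a (+7), pos 2: i→j (+1), pos 3: l→s (+7) — repeating every 2. It's a Vigenère-style cipher with numeric key [1,7]: position i shifts by key[i mod 2].
For crack: c+1=d, r+7=y, a+1=b, c+7=j, k+1=l.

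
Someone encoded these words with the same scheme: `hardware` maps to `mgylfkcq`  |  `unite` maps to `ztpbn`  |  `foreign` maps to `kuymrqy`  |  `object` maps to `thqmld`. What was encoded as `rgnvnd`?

Letter i (0-indexed) is shifted by i+5, so successive shifts are 5, 6, 7, ….
Undoing it on rgnvnd: r−5=m, g−6=a, n−7=g, v−8=n, n−9=e, d−10=t.

magnet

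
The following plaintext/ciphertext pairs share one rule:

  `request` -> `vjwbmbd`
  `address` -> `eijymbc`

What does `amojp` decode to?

which

Letter i (0-indexed) is shifted by i+4, so successive shifts are 4, 5, 6, ….
Undoing it on amojp: a−4=w, m−5=h, o−6=i, j−7=c, p−8=h.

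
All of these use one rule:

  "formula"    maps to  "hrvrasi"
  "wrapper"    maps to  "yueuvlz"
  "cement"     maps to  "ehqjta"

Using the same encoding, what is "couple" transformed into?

In formula: f→h is +2, o→r is +3, r→v is +4, m→r is +5 — the shift increases by 1 each position. The shift increases by 1 at each position, starting from +2: 2, 3, 4, ….
Applying it to couple: c+2=e, o+3=r, u+4=y, p+5=u, l+6=r, e+7=l.

eryurl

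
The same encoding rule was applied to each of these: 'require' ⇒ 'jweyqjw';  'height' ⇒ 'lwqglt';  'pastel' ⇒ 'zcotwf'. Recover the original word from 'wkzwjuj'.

emperor

Each letter's alphabet position (a=0..z=25) is mapped through 5·x+2 mod 26 — an affine cipher.
Undoing it on wkzwjuj: w(22)→21·(22−2)≡4=e; k(10)→21·(10−2)≡12=m; z(25)→21·(25−2)≡15=p; w(22)→21·(22−2)≡4=e; j(9)→21·(9−2)≡17=r; u(20)→21·(20−2)≡14=o; j(9)→21·(9−2)≡17=r (all mod 26).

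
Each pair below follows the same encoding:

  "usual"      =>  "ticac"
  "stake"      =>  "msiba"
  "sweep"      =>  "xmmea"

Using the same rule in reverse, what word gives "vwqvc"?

The output letters match the input read backwards, each shifted +8: usual reversed is lausu. Read the word backwards and shift each letter +8.
Undoing it on vwqvc: shift back: v−8=n, w−8=o, q−8=i, v−8=n, c−8=u → noinu; then reverse → union.

union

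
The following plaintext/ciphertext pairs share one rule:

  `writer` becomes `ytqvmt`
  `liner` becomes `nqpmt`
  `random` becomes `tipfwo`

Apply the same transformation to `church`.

The shift depends on letter class: consonant w→y is +2, but vowel i→q is +8. Vowels shift forward by 8 and consonants shift forward by 2.
Applying it to church: c(cons)+2=e, h(cons)+2=j, u(vowel)+8=c, r(cons)+2=t, c(cons)+2=e, h(cons)+2=j.

ejctej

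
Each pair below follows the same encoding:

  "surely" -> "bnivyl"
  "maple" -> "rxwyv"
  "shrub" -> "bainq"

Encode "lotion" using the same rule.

This is an affine cipher: with a=0,…,z=25, each position x becomes (19x+23) mod 26.
Applying it to lotion: l(11)→19·11+23≡24=y; o(14)→19·14+23≡3=d; t(19)→19·19+23≡20=u; i(8)→19·8+23≡19=t; o(14)→19·14+23≡3=d; n(13)→19·13+23≡10=k (all mod 26).

ydutdk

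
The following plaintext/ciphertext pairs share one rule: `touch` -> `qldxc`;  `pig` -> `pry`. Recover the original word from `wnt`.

The output letters match the input read backwards, each shifted +9: touch reversed is hcuot. Read the word backwards and shift each letter +9.
Undoing it on wnt: shift back: w−9=n, n−9=e, t−9=k → nek; then reverse → ken.

ken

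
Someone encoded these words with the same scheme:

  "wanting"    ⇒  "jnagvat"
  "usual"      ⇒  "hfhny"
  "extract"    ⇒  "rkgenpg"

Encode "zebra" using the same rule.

mroen

Every letter moves 13 places later in the alphabet, wrapping around z→a.
Applying it to zebra: z+13=m, e+13=r, b+13=o, r+13=e, a+13=n.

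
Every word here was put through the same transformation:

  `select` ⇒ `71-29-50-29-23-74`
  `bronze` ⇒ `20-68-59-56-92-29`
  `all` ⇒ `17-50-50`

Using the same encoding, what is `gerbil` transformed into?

35-29-68-20-41-50

s(#19)→71 and e(#5)→29: differences scale by 3, so n = 3·pos + 14. With a=1..z=26, the number is 3·pos + 14.
For gerbil: g=7→35, e=5→29, r=18→68, b=2→20, i=9→41, l=12→50.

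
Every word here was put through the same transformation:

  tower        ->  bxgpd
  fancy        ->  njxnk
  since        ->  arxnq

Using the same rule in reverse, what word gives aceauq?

stupid

Each letter shifts forward by (position + 8), i.e. 8, 9, 10, … — the shift grows by one for each successive letter.
Reversing it on aceauq: a−8=s, c−9=t, e−10=u, a−11=p, u−12=i, q−13=d.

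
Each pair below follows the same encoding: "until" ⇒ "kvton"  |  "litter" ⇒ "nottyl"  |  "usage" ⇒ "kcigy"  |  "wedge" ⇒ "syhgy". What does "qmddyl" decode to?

u(20)→k(10) and n(13)→v(21) fit y≡17x+8 (mod 26); the inverse of 17 mod 26 is 23. This is an affine cipher: with a=0,…,z=25, each position x becomes (17x+8) mod 26.
Undoing it on qmddyl: q(16)→23·(16−8)≡2=c; m(12)→23·(12−8)≡14=o; d(3)→23·(3−8)≡15=p; d(3)→23·(3−8)≡15=p; y(24)→23·(24−8)≡4=e; l(11)→23·(11−8)≡17=r (all mod 26).

copper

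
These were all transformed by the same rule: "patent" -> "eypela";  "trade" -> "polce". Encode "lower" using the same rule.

The output letters match the input read backwards, each shifted +11: patent reversed is tnetap. The word is reversed, then every letter is shifted forward by 11.
On lower: reverse → rewol; then shift: r+11=c, e+11=p, w+11=h, o+11=z, l+11=w.

cphzw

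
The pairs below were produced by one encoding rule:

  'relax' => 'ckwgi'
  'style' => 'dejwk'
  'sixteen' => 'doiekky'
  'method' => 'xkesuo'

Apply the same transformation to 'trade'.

ecgok

Vowels shift forward by 6 and consonants shift forward by 11.
Applying it to trade: t(cons)+11=e, r(cons)+11=c, a(vowel)+6=g, d(cons)+11=o, e(vowel)+6=k.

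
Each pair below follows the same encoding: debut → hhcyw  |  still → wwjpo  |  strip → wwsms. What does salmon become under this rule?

Shifts by position in debut: pos 0: d→h (+4), pos 1: e→h (+3), pos 2: b→c (+1), pos 3: u→y (+4), pos 4: t→w (+3) — repeating every 3. The shifts repeat in a cycle of length 3: positions 0,1,… shift by +4, +3, +1, then the pattern repeats.
On salmon: s+4=w, a+3=d, l+1=m, m+4=q, o+3=r, n+1=o.

wdmqro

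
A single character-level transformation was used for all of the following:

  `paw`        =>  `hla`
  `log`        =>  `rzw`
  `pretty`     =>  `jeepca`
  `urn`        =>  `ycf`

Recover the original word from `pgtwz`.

The output letters match the input read backwards, each shifted +11: paw reversed is wap. Two steps: reverse the string, then apply a Caesar shift of +11.
Undoing it on pgtwz: shift back: p−11=e, g−11=v, t−11=i, w−11=l, z−11=o → evilo; then reverse → olive.

olive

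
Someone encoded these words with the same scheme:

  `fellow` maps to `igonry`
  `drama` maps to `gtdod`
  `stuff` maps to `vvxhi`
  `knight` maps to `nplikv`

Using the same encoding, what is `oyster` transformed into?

ravvht

A repeating key of period 2 is used — shifts +3, +2 over and over.
Applying it to oyster: o+3=r, y+2=a, s+3=v, t+2=v, e+3=h, r+2=t.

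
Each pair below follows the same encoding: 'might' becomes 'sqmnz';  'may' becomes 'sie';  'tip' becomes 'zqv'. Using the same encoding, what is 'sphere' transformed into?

The shift depends on letter class: consonant m→s is +6, but vowel i→q is +8. Two shifts are in play — +8 for a/e/i/o/u, +6 for every other letter.
Applying it to sphere: s(cons)+6=y, p(cons)+6=v, h(cons)+6=n, e(vowel)+8=m, r(cons)+6=x, e(vowel)+8=m.

yvnmxm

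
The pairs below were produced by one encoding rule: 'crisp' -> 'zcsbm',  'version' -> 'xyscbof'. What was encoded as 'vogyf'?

vowel

The output letters match the input read backwards, each shifted +10: crisp reversed is psirc. The word is reversed, then every letter is shifted forward by 10.
Reversing it on vogyf: shift back: v−10=l, o−10=e, g−10=w, y−10=o, f−10=v → lewov; then reverse → vowel.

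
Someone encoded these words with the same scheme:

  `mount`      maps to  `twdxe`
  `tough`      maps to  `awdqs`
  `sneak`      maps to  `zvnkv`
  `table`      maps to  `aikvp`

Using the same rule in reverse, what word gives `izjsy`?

In mount: m→t is +7, o→w is +8, u→d is +9, n→x is +10 — the shift increases by 1 each position. Letter i (0-indexed) is shifted by i+7, so successive shifts are 7, 8, 9, ….
Undoing it on izjsy: i−7=b, z−8=r, j−9=a, s−10=i, y−11=n.

brain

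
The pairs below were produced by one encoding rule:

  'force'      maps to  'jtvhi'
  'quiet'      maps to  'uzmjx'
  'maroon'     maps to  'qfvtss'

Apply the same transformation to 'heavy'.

Shifts by position in force: pos 0: f→j (+4), pos 1: o→t (+5), pos 2: r→v (+4), pos 3: c→h (+5) — repeating every 2. It's a Vigenère-style cipher with numeric key [4,5]: position i shifts by key[i mod 2].
On heavy: h+4=l, e+5=j, a+4=e, v+5=a, y+4=c.

ljeac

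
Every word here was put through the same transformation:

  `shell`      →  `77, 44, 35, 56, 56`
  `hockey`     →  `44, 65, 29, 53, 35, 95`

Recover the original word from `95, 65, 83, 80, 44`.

s(#19)→77 and h(#8)→44: differences scale by 3, so n = 3·pos + 20. With a=1..z=26, the number is 3·pos + 20.
Reversing it on 95, 65, 83, 80, 44: 95→(95−20)÷3=25=y, 65→(65−20)÷3=15=o, 83→(83−20)÷3=21=u, 80→(80−20)÷3=20=t, 44→(44−20)÷3=8=h.

youth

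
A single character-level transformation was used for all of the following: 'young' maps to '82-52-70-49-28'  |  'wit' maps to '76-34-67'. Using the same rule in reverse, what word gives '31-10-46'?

y(#25)→82 and o(#15)→52: differences scale by 3, so n = 3·pos + 7. With a=1..z=26, the number is 3·pos + 7.
Decoding 31-10-46: 31→(31−7)÷3=8=h, 10→(10−7)÷3=1=a, 46→(46−7)÷3=13=m.

ham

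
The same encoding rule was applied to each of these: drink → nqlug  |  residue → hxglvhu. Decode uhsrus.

proper

The word is reversed, then every letter is shifted forward by 3.
Reversing it on uhsrus: shift back: u−3=r, h−3=e, s−3=p, r−3=o, u−3=r, s−3=p → reporp; then reverse → proper.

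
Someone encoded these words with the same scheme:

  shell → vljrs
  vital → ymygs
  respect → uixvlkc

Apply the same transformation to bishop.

emxnvx

Each letter shifts forward by (position + 3), i.e. 3, 4, 5, … — the shift grows by one for each successive letter.
On bishop: b+3=e, i+4=m, s+5=x, h+6=n, o+7=v, p+8=x.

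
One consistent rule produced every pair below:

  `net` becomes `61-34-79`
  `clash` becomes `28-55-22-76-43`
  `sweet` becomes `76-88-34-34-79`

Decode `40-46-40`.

n(#14)→61 and e(#5)→34: differences scale by 3, so n = 3·pos + 19. With a=1..z=26, the number is 3·pos + 19.
Undoing it on 40-46-40: 40→(40−19)÷3=7=g, 46→(46−19)÷3=9=i, 40→(40−19)÷3=7=g.

gig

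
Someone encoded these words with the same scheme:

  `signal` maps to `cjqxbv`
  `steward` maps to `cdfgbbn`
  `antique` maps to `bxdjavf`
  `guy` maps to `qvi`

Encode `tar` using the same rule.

The shift depends on letter class: consonant s→c is +10, but vowel i→j is +1. Two shifts are in play — +1 for a/e/i/o/u, +10 for every other letter.
Applying it to tar: t(cons)+10=d, a(vowel)+1=b, r(cons)+10=b.

dbb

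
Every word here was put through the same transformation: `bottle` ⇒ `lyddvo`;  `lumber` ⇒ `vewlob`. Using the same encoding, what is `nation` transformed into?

xkdsyx

Compare letters: b→l is +10, o→y is +10, t→d is +10 — a constant shift. Each letter is shifted forward by 10 in the alphabet (a Caesar shift of +10).
Applying it to nation: n+10=x, a+10=k, t+10=d, i+10=s, o+10=y, n+10=x.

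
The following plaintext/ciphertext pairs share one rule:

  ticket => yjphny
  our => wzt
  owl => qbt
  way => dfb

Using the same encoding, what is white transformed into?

The word is reversed, then every letter is shifted forward by 5.
For white: reverse → etihw; then shift: e+5=j, t+5=y, i+5=n, h+5=m, w+5=b.

jynmb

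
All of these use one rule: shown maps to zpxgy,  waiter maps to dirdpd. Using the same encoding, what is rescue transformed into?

ymbmfq

In shown: s→z is +7, h→p is +8, o→x is +9, w→g is +10 — the shift increases by 1 each position. Each letter shifts forward by (position + 7), i.e. 7, 8, 9, … — the shift grows by one for each successive letter.
Applying it to rescue: r+7=y, e+8=m, s+9=b, c+10=m, u+11=f, e+12=q.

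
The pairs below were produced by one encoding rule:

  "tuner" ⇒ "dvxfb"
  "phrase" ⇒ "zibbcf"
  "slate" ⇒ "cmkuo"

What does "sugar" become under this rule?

Shifts by position in tuner: pos 0: t→d (+10), pos 1: u→v (+1), pos 2: n→x (+10), pos 3: e→f (+1) — repeating every 2. A repeating key of period 2 is used — shifts +10, +1 over and over.
On sugar: s+10=c, u+1=v, g+10=q, a+1=b, r+10=b.

cvqbb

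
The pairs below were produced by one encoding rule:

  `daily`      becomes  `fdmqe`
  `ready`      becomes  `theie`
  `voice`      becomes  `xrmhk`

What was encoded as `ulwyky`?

Letter i (0-indexed) is shifted by i+2, so successive shifts are 2, 3, 4, ….
Reversing it on ulwyky: u−2=s, l−3=i, w−4=s, y−5=t, k−6=e, y−7=r.

sister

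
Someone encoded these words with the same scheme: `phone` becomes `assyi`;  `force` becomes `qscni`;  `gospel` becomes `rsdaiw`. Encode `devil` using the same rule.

oigmw

The shift depends on letter class: consonant p→a is +11, but vowel o→s is +4. The rule splits by letter class: vowels +4, consonants +11.
On devil: d(cons)+11=o, e(vowel)+4=i, v(cons)+11=g, i(vowel)+4=m, l(cons)+11=w.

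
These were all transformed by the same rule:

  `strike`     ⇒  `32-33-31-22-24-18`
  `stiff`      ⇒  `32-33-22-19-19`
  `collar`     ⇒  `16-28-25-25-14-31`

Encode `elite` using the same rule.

s is letter #19 and maps to 32: an offset of 13. Each letter is replaced by its alphabet position (a=1..z=26) + 13.
Applying it to elite: e=5→18, l=12→25, i=9→22, t=20→33, e=5→18.

18-25-22-33-18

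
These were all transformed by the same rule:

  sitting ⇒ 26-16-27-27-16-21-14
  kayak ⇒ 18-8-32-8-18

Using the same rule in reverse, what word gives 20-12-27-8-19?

metal

s is letter #19 and maps to 26: an offset of 7. The number is (letter's place in the alphabet, a=1) + 7.
Decoding 20-12-27-8-19: 20→(20−7)÷1=13=m, 12→(12−7)÷1=5=e, 27→(27−7)÷1=20=t, 8→(8−7)÷1=1=a, 19→(19−7)÷1=12=l.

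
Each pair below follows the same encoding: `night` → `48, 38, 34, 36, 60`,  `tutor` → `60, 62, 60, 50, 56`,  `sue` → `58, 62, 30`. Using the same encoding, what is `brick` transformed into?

n(#14)→48 and i(#9)→38: differences scale by 2, so n = 2·pos + 20. Each letter becomes 2×(its alphabet position, a=1..z=26) + 20.
For brick: b=2→24, r=18→56, i=9→38, c=3→26, k=11→42.

24, 56, 38, 26, 42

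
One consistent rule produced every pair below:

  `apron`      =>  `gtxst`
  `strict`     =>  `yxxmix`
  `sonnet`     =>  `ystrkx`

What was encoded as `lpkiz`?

Shifts by position in apron: pos 0: a→g (+6), pos 1: p→t (+4), pos 2: r→x (+6), pos 3: o→s (+4) — repeating every 2. A repeating key of period 2 is used — shifts +6, +4 over and over.
Undoing it on lpkiz: l−6=f, p−4=l, k−6=e, i−4=e, z−6=t.

fleet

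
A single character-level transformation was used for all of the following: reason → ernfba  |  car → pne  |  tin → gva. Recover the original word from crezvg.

permit

Compare letters: r→e is +13, e→r is +13, a→n is +13 — a constant shift. Every letter moves 13 places later in the alphabet, wrapping around z→a.
Undoing it on crezvg: c−13=p, r−13=e, e−13=r, z−13=m, v−13=i, g−13=t.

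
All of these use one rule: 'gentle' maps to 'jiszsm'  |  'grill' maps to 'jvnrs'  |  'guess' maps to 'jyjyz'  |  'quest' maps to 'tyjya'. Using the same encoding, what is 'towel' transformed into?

In gentle: g→j is +3, e→i is +4, n→s is +5, t→z is +6 — the shift increases by 1 each position. Letter i (0-indexed) is shifted by i+3, so successive shifts are 3, 4, 5, ….
For towel: t+3=w, o+4=s, w+5=b, e+6=k, l+7=s.

wsbks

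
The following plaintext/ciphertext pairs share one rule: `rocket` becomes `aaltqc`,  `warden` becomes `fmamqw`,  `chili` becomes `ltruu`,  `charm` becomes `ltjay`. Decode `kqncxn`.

beetle

Shifts by position in rocket: pos 0: r→a (+9), pos 1: o→a (+12), pos 2: c→l (+9), pos 3: k→t (+9), pos 4: e→q (+12), pos 5: t→c (+9) — repeating every 3. It's a Vigenère-style cipher with numeric key [9,12,9]: position i shifts by key[i mod 3].
Reversing it on kqncxn: k−9=b, q−12=e, n−9=e, c−9=t, x−12=l, n−9=e.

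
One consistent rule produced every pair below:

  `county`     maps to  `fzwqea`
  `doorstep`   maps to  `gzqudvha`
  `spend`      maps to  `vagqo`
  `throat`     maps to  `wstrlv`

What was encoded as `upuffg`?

rescue

Shifts by position in county: pos 0: c→f (+3), pos 1: o→z (+11), pos 2: u→w (+2), pos 3: n→q (+3), pos 4: t→e (+11), pos 5: y→a (+2) — repeating every 3. A repeating key of period 3 is used — shifts +3, +11, +2 over and over.
Undoing it on upuffg: u−3=r, p−11=e, u−2=s, f−3=c, f−11=u, g−2=e.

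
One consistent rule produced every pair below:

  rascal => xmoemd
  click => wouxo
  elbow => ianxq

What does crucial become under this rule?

The output letters match the input read backwards, each shifted +12: rascal reversed is lacsar. Read the word backwards and shift each letter +12.
Applying it to crucial: reverse → laicurc; then shift: l+12=x, a+12=m, i+12=u, c+12=o, u+12=g, r+12=d, c+12=o.

xmuogdo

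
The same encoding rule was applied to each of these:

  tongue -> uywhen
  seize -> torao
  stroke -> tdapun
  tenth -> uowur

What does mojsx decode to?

learn

Shifts by position in tongue: pos 0: t→u (+1), pos 1: o→y (+10), pos 2: n→w (+9), pos 3: g→h (+1), pos 4: u→e (+10), pos 5: e→n (+9) — repeating every 3. The shifts repeat in a cycle of length 3: positions 0,1,… shift by +1, +10, +9, then the pattern repeats.
Undoing it on mojsx: m−1=l, o−10=e, j−9=a, s−1=r, x−10=n.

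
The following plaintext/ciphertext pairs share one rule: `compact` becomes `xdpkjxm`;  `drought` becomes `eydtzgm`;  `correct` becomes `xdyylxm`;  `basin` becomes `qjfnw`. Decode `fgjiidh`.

shallow

This is an affine cipher: with a=0,…,z=25, each position x becomes (7x+9) mod 26.
Undoing it on fgjiidh: f(5)→15·(5−9)≡18=s; g(6)→15·(6−9)≡7=h; j(9)→15·(9−9)≡0=a; i(8)→15·(8−9)≡11=l; i(8)→15·(8−9)≡11=l; d(3)→15·(3−9)≡14=o; h(7)→15·(7−9)≡22=w (all mod 26).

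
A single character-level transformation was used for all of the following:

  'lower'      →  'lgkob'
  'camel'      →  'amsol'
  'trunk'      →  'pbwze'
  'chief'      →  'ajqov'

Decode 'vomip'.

feast

l(11)→l(11) and o(14)→g(6) fit y≡7x+12 (mod 26); the inverse of 7 mod 26 is 15. Each letter's alphabet position (a=0..z=25) is mapped through 7·x+12 mod 26 — an affine cipher.
Undoing it on vomip: v(21)→15·(21−12)≡5=f; o(14)→15·(14−12)≡4=e; m(12)→15·(12−12)≡0=a; i(8)→15·(8−12)≡18=s; p(15)→15·(15−12)≡19=t (all mod 26).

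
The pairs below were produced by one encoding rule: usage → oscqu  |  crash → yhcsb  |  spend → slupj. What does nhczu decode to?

u(20)→o(14) and s(18)→s(18) fit y≡11x+2 (mod 26); the inverse of 11 mod 26 is 19. This is an affine cipher: with a=0,…,z=25, each position x becomes (11x+2) mod 26.
Undoing it on nhczu: n(13)→19·(13−2)≡1=b; h(7)→19·(7−2)≡17=r; c(2)→19·(2−2)≡0=a; z(25)→19·(25−2)≡21=v; u(20)→19·(20−2)≡4=e (all mod 26).

brave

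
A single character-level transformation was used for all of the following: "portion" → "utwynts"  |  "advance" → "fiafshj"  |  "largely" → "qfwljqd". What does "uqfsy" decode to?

Compare letters: p→u is +5, o→t is +5, r→w is +5 — a constant shift. Each letter is shifted forward by 5 in the alphabet (a Caesar shift of +5).
Decoding uqfsy: u−5=p, q−5=l, f−5=a, s−5=n, y−5=t.

plant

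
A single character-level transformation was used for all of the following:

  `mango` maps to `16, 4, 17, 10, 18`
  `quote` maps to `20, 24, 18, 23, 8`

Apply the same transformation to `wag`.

m is letter #13 and maps to 16: an offset of 3. Each letter is replaced by its alphabet position (a=1..z=26) + 3.
For wag: w=23→26, a=1→4, g=7→10.

26, 4, 10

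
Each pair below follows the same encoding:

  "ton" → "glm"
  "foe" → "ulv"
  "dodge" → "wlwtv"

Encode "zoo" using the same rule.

Letters are reflected about the middle of the alphabet (position → 25−position): Atbash.
Applying it to zoo: z↔a, o↔l, o↔l.

all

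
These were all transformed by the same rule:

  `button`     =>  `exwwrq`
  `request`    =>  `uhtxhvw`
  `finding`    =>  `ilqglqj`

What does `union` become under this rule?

xqlrq

Compare letters: b→e is +3, u→x is +3, t→w is +3 — a constant shift. Every letter moves 3 places later in the alphabet, wrapping around z→a.
Applying it to union: u+3=x, n+3=q, i+3=l, o+3=r, n+3=q.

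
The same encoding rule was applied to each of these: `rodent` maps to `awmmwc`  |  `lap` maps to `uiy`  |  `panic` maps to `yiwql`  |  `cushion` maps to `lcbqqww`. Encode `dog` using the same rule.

mwp

Vowels shift forward by 8 and consonants shift forward by 9.
On dog: d(cons)+9=m, o(vowel)+8=w, g(cons)+9=p.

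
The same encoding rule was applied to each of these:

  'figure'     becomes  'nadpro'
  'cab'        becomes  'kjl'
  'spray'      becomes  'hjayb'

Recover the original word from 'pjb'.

sag

The output letters match the input read backwards, each shifted +9: figure reversed is erugif. Read the word backwards and shift each letter +9.
Reversing it on pjb: shift back: p−9=g, j−9=a, b−9=s → gas; then reverse → sag.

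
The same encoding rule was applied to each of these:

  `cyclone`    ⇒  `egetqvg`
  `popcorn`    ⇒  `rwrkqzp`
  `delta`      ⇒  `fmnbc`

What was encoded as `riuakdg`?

Shifts by position in cyclone: pos 0: c→e (+2), pos 1: y→g (+8), pos 2: c→e (+2), pos 3: l→t (+8) — repeating every 2. The shifts repeat in a cycle of length 2: positions 0,1,… shift by +2, +8, then the pattern repeats.
Undoing it on riuakdg: r−2=p, i−8=a, u−2=s, a−8=s, k−2=i, d−8=v, g−2=e.

passive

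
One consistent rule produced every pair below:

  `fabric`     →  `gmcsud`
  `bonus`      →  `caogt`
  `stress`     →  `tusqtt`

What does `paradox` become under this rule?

Vowels shift forward by 12 and consonants shift forward by 1.
On paradox: p(cons)+1=q, a(vowel)+12=m, r(cons)+1=s, a(vowel)+12=m, d(cons)+1=e, o(vowel)+12=a, x(cons)+1=y.

qmsmeay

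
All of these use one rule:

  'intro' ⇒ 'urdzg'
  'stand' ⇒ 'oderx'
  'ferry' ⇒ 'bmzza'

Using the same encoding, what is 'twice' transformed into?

i(8)→u(20) and n(13)→r(17) fit y≡15x+4 (mod 26); the inverse of 15 mod 26 is 7. Treating letters as 0–25, the rule is x ↦ 15x + 4 (mod 26).
On twice: t(19)→15·19+4≡3=d; w(22)→15·22+4≡22=w; i(8)→15·8+4≡20=u; c(2)→15·2+4≡8=i; e(4)→15·4+4≡12=m (all mod 26).

dwuim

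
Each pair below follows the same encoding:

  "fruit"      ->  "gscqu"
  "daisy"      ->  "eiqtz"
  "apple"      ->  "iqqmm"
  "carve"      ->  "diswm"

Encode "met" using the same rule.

The shift depends on letter class: consonant f→g is +1, but vowel u→c is +8. Two shifts are in play — +8 for a/e/i/o/u, +1 for every other letter.
For met: m(cons)+1=n, e(vowel)+8=m, t(cons)+1=u.

nmu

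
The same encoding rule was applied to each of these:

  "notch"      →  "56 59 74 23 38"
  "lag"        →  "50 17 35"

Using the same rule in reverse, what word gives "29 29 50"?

n(#14)→56 and o(#15)→59: differences scale by 3, so n = 3·pos + 14. The formula is n = 3×(alphabet index, a=1) + 14.
Undoing it on 29 29 50: 29→(29−14)÷3=5=e, 29→(29−14)÷3=5=e, 50→(50−14)÷3=12=l.

eel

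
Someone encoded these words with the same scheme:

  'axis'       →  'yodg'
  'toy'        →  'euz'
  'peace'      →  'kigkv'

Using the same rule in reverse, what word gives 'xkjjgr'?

The output letters match the input read backwards, each shifted +6: axis reversed is sixa. Read the word backwards and shift each letter +6.
Decoding xkjjgr: shift back: x−6=r, k−6=e, j−6=d, j−6=d, g−6=a, r−6=l → reddal; then reverse → ladder.

ladder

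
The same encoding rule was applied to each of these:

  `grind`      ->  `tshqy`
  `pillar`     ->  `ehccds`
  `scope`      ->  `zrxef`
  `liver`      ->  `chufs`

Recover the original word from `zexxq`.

spoon

g(6)→t(19) and r(17)→s(18) fit y≡7x+3 (mod 26); the inverse of 7 mod 26 is 15. This is an affine cipher: with a=0,…,z=25, each position x becomes (7x+3) mod 26.
Decoding zexxq: z(25)→15·(25−3)≡18=s; e(4)→15·(4−3)≡15=p; x(23)→15·(23−3)≡14=o; x(23)→15·(23−3)≡14=o; q(16)→15·(16−3)≡13=n (all mod 26).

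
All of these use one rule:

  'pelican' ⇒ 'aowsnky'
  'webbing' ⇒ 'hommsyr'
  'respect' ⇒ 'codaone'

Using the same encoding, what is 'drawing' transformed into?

The shift depends on letter class: consonant p→a is +11, but vowel e→o is +10. Vowels shift forward by 10 and consonants shift forward by 11.
On drawing: d(cons)+11=o, r(cons)+11=c, a(vowel)+10=k, w(cons)+11=h, i(vowel)+10=s, n(cons)+11=y, g(cons)+11=r.

ockhsyr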